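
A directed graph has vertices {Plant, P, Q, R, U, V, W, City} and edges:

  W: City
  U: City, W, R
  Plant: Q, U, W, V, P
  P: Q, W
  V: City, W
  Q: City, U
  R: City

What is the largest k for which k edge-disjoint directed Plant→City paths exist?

5

Assign every edge capacity 1; by Menger, the answer equals the max flow.
Path Plant→Q→City (+1); total 1.
Path Plant→U→City (+1); total 2.
Path Plant→V→City (+1); total 3.
Path Plant→W→City (+1); total 4.
Path Plant→P→Q→U→R→City (+1); total 5.
No residual Plant→City path; max flow = 5.
Certifying cut of size 5: {Plant→P, Plant→Q, Plant→U, Plant→V, Plant→W}.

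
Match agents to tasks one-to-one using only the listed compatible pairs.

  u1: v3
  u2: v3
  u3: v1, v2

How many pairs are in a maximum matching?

Unit-capacity flow: source→left, listed edges, right→sink; max matching = max flow.
Augmenting path u1→v3 (+1); matched 1.
Augmenting path u3→v1 (+1); matched 2.
No augmenting path remains; maximum matching = 2.
König certificate: {u3, v3} is a vertex cover of size 2 (every listed pair touches it), so no matching can be larger.

2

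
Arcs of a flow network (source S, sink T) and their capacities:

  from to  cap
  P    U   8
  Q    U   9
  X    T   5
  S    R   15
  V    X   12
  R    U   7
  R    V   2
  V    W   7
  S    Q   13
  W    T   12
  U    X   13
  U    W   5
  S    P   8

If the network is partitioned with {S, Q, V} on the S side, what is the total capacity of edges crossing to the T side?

51

Edges leaving {S, Q, V}: S→P (8), S→R (15), Q→U (9), V→W (7), V→X (12).
Cut capacity = 8 + 15 + 9 + 7 + 12 = 51.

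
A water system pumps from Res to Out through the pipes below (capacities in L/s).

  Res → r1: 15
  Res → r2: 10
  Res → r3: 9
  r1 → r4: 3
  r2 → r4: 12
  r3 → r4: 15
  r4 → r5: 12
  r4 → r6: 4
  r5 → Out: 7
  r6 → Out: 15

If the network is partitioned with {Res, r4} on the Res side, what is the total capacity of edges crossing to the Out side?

Edges leaving {Res, r4}: Res→r1 (15), Res→r2 (10), Res→r3 (9), r4→r5 (12), r4→r6 (4).
Cut capacity = 15 + 10 + 9 + 12 + 4 = 50.

50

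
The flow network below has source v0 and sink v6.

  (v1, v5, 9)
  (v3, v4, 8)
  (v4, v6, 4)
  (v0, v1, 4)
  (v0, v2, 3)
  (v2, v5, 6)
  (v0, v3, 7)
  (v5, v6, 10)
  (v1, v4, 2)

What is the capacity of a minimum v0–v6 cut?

11

Augment v0→v1→v4→v6: bottleneck 2, flow now 2.
Augment v0→v1→v5→v6: bottleneck 2, flow now 4.
Augment v0→v2→v5→v6: bottleneck 3, flow now 7.
Augment v0→v3→v4→v6: bottleneck 2, flow now 9.
Augment v0→v3→v4→v1→v5→v6: bottleneck 2, flow now 11. (uses reverse residual edge)
No augmenting path remains; maximum flow = 11.
By max-flow min-cut, the minimum cut capacity equals the max flow.
In the residual graph, reachable from v0: {v0, v3, v4}.
Min-cut edges: v0→v1 (4), v0→v2 (3), v4→v6 (4); capacity 4 + 3 + 4 = 11.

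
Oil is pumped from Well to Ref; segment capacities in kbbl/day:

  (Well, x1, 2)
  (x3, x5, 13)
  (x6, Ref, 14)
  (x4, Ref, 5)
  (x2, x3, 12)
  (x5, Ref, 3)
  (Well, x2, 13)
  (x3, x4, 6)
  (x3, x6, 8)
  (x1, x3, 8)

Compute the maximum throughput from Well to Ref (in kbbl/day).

14

Augment Well→x1→x3→x4→Ref: bottleneck 2, flow now 2.
Augment Well→x2→x3→x4→Ref: bottleneck 3, flow now 5.
Augment Well→x2→x3→x5→Ref: bottleneck 3, flow now 8.
Augment Well→x2→x3→x6→Ref: bottleneck 6, flow now 14.
No augmenting path remains; maximum flow = 14.
In the residual graph, reachable from Well: {Well, x2}.
Min-cut edges: Well→x1 (2), x2→x3 (12); capacity 2 + 12 = 14.
This cut is saturated, so no flow can exceed 14.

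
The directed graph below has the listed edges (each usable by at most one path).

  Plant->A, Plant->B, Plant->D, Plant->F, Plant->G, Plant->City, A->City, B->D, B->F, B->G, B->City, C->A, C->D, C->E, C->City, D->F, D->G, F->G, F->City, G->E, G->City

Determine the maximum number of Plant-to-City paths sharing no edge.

Assign every edge capacity 1; by Menger, the answer equals the max flow.
Path Plant→City (+1); total 1.
Path Plant→A→City (+1); total 2.
Path Plant→B→City (+1); total 3.
Path Plant→F→City (+1); total 4.
Path Plant→G→City (+1); total 5.
No residual Plant→City path; max flow = 5.
Certifying cut of size 5: {F→City, G→City, Plant→A, Plant→B, Plant→City}.

5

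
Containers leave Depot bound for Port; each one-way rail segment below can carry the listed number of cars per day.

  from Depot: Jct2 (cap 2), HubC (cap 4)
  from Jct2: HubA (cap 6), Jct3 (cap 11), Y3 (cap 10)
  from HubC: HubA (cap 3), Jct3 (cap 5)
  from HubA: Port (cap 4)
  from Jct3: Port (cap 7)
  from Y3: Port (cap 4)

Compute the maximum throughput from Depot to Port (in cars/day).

Augment Depot→Jct2→HubA→Port: bottleneck 2, flow now 2.
Augment Depot→HubC→HubA→Port: bottleneck 2, flow now 4.
Augment Depot→HubC→Jct3→Port: bottleneck 2, flow now 6.
No augmenting path remains; maximum flow = 6.
In the residual graph, reachable from Depot: {Depot}.
Min-cut edges: Depot→Jct2 (2), Depot→HubC (4); capacity 2 + 4 = 6.
This cut is saturated, so no flow can exceed 6.

6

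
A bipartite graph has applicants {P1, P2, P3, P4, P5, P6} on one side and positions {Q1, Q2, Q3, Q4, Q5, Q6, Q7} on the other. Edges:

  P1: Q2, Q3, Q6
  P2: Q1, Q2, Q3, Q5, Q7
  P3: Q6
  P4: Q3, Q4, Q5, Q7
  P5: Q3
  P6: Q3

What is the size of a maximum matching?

5

Unit-capacity flow: source→left, listed edges, right→sink; max matching = max flow.
Augmenting path P1→Q2 (+1); matched 1.
Augmenting path P2→Q1 (+1); matched 2.
Augmenting path P3→Q6 (+1); matched 3.
Augmenting path P4→Q3 (+1); matched 4.
Augmenting path P5→Q3→P4→Q4 (+1); matched 5.
No augmenting path remains; maximum matching = 5.
König certificate: {P1, P2, P3, P4, Q3} is a vertex cover of size 5 (every listed pair touches it), so no matching can be larger.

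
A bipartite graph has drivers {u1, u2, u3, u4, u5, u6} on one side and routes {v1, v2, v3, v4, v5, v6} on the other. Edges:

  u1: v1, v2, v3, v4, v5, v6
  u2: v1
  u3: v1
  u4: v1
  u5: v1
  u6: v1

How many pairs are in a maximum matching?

2

Unit-capacity flow: source→left, listed edges, right→sink; max matching = max flow.
Augmenting path u1→v1 (+1); matched 1.
Augmenting path u2→v1→u1→v2 (+1); matched 2.
No augmenting path remains; maximum matching = 2.
König certificate: {u1, v1} is a vertex cover of size 2 (every listed pair touches it), so no matching can be larger.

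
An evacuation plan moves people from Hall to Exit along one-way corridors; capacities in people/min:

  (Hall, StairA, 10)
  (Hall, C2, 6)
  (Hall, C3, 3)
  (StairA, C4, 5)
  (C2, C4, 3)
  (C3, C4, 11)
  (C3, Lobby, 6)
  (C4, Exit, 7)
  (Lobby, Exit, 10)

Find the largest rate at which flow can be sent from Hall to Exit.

10

Augment Hall→StairA→C4→Exit: bottleneck 5, flow now 5.
Augment Hall→C2→C4→Exit: bottleneck 2, flow now 7.
Augment Hall→C3→Lobby→Exit: bottleneck 3, flow now 10.
No augmenting path remains; maximum flow = 10.
In the residual graph, reachable from Hall: {Hall, StairA, C2, C4}.
Min-cut edges: Hall→C3 (3), C4→Exit (7); capacity 3 + 7 = 10.
This cut is saturated, so no flow can exceed 10.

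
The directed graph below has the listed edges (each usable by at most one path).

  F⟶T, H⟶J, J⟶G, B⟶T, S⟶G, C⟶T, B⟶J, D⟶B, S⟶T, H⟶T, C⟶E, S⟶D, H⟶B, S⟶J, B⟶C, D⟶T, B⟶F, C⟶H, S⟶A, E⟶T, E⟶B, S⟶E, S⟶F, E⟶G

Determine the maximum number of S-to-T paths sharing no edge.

4

Assign every edge capacity 1; by Menger, the answer equals the max flow.
Path S→T (+1); total 1.
Path S→D→T (+1); total 2.
Path S→E→T (+1); total 3.
Path S→F→T (+1); total 4.
No residual S→T path; max flow = 4.
Certifying cut of size 4: {S→D, S→E, S→F, S→T}.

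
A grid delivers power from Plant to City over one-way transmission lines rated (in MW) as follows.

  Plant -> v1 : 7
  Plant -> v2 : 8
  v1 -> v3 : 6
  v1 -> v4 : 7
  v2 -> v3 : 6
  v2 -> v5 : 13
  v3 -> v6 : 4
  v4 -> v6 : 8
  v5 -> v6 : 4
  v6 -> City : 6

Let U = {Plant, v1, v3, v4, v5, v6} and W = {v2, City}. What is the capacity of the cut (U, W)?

Edges leaving {Plant, v1, v3, v4, v5, v6}: Plant→v2 (8), v6→City (6).
Cut capacity = 8 + 6 = 14.

14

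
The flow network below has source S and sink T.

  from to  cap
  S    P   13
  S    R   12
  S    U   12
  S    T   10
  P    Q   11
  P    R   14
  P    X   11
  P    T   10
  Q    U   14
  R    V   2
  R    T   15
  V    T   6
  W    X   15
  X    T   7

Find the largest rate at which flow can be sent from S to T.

35

Augment S→T: bottleneck 10, flow now 10.
Augment S→P→T: bottleneck 10, flow now 20.
Augment S→R→T: bottleneck 12, flow now 32.
Augment S→P→R→T: bottleneck 3, flow now 35.
No augmenting path remains; maximum flow = 35.
In the residual graph, reachable from S: {S, U}.
Min-cut edges: S→P (13), S→R (12), S→T (10); capacity 13 + 12 + 10 = 35.
This cut is saturated, so no flow can exceed 35.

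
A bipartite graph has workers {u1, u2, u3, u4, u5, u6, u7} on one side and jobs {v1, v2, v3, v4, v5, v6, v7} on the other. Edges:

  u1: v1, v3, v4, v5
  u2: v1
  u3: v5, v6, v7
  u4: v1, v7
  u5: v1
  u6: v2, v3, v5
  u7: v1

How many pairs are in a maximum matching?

Unit-capacity flow: source→left, listed edges, right→sink; max matching = max flow.
Augmenting path u1→v1 (+1); matched 1.
Augmenting path u3→v5 (+1); matched 2.
Augmenting path u4→v7 (+1); matched 3.
Augmenting path u6→v2 (+1); matched 4.
Augmenting path u2→v1→u1→v3 (+1); matched 5.
No augmenting path remains; maximum matching = 5.
König certificate: {u1, u3, u4, u6, v1} is a vertex cover of size 5 (every listed pair touches it), so no matching can be larger.

5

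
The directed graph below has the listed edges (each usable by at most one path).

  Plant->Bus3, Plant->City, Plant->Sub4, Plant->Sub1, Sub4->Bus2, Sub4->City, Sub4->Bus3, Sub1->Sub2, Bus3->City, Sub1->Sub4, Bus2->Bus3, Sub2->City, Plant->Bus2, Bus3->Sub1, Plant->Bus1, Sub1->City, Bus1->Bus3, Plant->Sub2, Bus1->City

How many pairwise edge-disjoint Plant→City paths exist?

Assign every edge capacity 1; by Menger, the answer equals the max flow.
Path Plant→City (+1); total 1.
Path Plant→Sub1→City (+1); total 2.
Path Plant→Sub2→City (+1); total 3.
Path Plant→Sub4→City (+1); total 4.
Path Plant→Bus1→City (+1); total 5.
Path Plant→Bus3→City (+1); total 6.
No residual Plant→City path; max flow = 6.
Certifying cut of size 6: {Bus3→City, Plant→Bus1, Plant→City, Sub1→City, Sub2→City, Sub4→City}.

6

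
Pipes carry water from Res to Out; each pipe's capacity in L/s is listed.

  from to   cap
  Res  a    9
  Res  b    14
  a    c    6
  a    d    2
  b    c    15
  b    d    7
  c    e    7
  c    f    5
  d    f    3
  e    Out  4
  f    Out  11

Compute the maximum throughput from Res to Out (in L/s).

12

Augment Res→a→c→e→Out: bottleneck 4, flow now 4.
Augment Res→a→c→f→Out: bottleneck 2, flow now 6.
Augment Res→a→d→f→Out: bottleneck 2, flow now 8.
Augment Res→b→c→f→Out: bottleneck 3, flow now 11.
Augment Res→b→d→f→Out: bottleneck 1, flow now 12.
No augmenting path remains; maximum flow = 12.
In the residual graph, reachable from Res: {Res, a, b, c, d, e}.
Min-cut edges: c→f (5), d→f (3), e→Out (4); capacity 5 + 3 + 4 = 12.
This cut is saturated, so no flow can exceed 12.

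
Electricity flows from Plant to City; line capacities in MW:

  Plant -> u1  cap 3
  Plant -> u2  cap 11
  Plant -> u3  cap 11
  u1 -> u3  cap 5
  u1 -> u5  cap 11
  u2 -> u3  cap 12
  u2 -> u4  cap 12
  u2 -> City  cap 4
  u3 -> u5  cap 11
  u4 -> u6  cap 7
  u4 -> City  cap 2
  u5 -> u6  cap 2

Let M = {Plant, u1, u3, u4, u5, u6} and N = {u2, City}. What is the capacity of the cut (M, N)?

13

Edges leaving {Plant, u1, u3, u4, u5, u6}: Plant→u2 (11), u4→City (2).
Cut capacity = 11 + 2 = 13.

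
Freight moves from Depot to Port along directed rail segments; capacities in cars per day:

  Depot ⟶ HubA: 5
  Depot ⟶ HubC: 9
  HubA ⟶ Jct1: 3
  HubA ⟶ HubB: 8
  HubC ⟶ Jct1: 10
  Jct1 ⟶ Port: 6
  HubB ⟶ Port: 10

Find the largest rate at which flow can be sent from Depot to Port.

Augment Depot→HubA→Jct1→Port: bottleneck 3, flow now 3.
Augment Depot→HubA→HubB→Port: bottleneck 2, flow now 5.
Augment Depot→HubC→Jct1→Port: bottleneck 3, flow now 8.
Augment Depot→HubC→Jct1→HubA→HubB→Port: bottleneck 3, flow now 11. (uses reverse residual edge)
No augmenting path remains; maximum flow = 11.
In the residual graph, reachable from Depot: {Depot, HubC, Jct1}.
Min-cut edges: Depot→HubA (5), Jct1→Port (6); capacity 5 + 6 = 11.
This cut is saturated, so no flow can exceed 11.

11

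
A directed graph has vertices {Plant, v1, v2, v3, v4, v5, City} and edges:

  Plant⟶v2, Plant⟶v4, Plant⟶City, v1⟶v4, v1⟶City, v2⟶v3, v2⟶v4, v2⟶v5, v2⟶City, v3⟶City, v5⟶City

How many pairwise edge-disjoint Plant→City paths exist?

2

Assign every edge capacity 1; by Menger, the answer equals the max flow.
Path Plant→City (+1); total 1.
Path Plant→v2→City (+1); total 2.
No residual Plant→City path; max flow = 2.
Certifying cut of size 2: {Plant→City, Plant→v2}.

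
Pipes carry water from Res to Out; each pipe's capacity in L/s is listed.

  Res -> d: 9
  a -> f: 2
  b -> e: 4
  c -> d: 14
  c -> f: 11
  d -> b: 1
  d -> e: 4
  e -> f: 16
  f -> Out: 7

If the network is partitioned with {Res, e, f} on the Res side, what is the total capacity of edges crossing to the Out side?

Edges leaving {Res, e, f}: Res→d (9), f→Out (7).
Cut capacity = 9 + 7 = 16.

16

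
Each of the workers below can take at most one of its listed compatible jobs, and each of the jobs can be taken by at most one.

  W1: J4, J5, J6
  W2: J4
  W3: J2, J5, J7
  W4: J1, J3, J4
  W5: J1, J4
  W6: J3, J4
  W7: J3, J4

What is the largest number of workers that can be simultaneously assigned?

5

Unit-capacity flow: source→left, listed edges, right→sink; max matching = max flow.
Augmenting path W1→J4 (+1); matched 1.
Augmenting path W3→J2 (+1); matched 2.
Augmenting path W4→J1 (+1); matched 3.
Augmenting path W6→J3 (+1); matched 4.
Augmenting path W2→J4→W1→J5 (+1); matched 5.
No augmenting path remains; maximum matching = 5.
König certificate: {W1, W3, J1, J3, J4} is a vertex cover of size 5 (every listed pair touches it), so no matching can be larger.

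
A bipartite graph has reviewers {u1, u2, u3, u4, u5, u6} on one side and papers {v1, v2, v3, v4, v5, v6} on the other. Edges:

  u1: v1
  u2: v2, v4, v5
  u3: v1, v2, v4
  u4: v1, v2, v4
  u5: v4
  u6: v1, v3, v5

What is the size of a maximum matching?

Unit-capacity flow: source→left, listed edges, right→sink; max matching = max flow.
Augmenting path u1→v1 (+1); matched 1.
Augmenting path u2→v2 (+1); matched 2.
Augmenting path u3→v4 (+1); matched 3.
Augmenting path u6→v3 (+1); matched 4.
Augmenting path u4→v2→u2→v5 (+1); matched 5.
No augmenting path remains; maximum matching = 5.
König certificate: {u2, u6, v1, v2, v4} is a vertex cover of size 5 (every listed pair touches it), so no matching can be larger.

5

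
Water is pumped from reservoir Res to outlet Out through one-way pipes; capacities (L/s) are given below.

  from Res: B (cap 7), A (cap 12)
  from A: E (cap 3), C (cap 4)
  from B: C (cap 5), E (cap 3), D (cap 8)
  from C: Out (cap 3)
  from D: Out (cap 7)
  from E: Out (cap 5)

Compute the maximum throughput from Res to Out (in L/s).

Augment Res→A→C→Out: bottleneck 3, flow now 3.
Augment Res→A→E→Out: bottleneck 3, flow now 6.
Augment Res→B→D→Out: bottleneck 7, flow now 13.
No augmenting path remains; maximum flow = 13.
In the residual graph, reachable from Res: {Res, A, C}.
Min-cut edges: Res→B (7), A→E (3), C→Out (3); capacity 7 + 3 + 3 = 13.
This cut is saturated, so no flow can exceed 13.

13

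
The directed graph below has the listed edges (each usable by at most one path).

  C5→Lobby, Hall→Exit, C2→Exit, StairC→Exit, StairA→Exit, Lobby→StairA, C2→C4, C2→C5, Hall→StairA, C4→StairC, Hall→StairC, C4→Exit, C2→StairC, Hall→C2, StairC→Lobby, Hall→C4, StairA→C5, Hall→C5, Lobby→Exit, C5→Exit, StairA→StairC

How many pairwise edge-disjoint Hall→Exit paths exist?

Assign every edge capacity 1; by Menger, the answer equals the max flow.
Path Hall→Exit (+1); total 1.
Path Hall→C2→Exit (+1); total 2.
Path Hall→StairA→Exit (+1); total 3.
Path Hall→C4→Exit (+1); total 4.
Path Hall→StairC→Exit (+1); total 5.
Path Hall→C5→Exit (+1); total 6.
No residual Hall→Exit path; max flow = 6.
Certifying cut of size 6: {Hall→C2, Hall→C4, Hall→C5, Hall→Exit, Hall→StairA, Hall→StairC}.

6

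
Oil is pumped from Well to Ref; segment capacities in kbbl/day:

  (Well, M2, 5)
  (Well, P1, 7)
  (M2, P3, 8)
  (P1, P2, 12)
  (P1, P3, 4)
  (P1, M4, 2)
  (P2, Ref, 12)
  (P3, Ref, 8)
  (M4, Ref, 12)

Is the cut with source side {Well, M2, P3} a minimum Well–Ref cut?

Given cut capacity: 7 + 8 = 15.
Augment Well→M2→P3→Ref: bottleneck 5, flow now 5.
Augment Well→P1→P2→Ref: bottleneck 7, flow now 12.
No augmenting path remains; maximum flow = 12.
In the residual graph, reachable from Well: {Well}.
Min-cut edges: Well→M2 (5), Well→P1 (7); capacity 5 + 7 = 12.
Cut capacity 15 exceeds the max flow 12, so it is not minimum.

No — its capacity is 15, but the minimum cut has capacity 12.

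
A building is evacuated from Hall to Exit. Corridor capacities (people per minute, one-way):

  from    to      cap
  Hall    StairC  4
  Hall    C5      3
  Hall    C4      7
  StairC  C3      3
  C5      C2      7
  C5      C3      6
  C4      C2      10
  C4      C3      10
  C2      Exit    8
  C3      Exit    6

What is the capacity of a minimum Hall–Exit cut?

Augment Hall→StairC→C3→Exit: bottleneck 3, flow now 3.
Augment Hall→C5→C2→Exit: bottleneck 3, flow now 6.
Augment Hall→C4→C2→Exit: bottleneck 5, flow now 11.
Augment Hall→C4→C3→Exit: bottleneck 2, flow now 13.
No augmenting path remains; maximum flow = 13.
By max-flow min-cut, the minimum cut capacity equals the max flow.
In the residual graph, reachable from Hall: {Hall, StairC}.
Min-cut edges: Hall→C5 (3), Hall→C4 (7), StairC→C3 (3); capacity 3 + 7 + 3 = 13.

13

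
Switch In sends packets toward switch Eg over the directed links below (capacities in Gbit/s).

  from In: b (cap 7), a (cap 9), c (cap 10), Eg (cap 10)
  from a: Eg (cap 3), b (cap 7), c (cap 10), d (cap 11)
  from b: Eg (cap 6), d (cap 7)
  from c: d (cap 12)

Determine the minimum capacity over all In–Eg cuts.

Augment In→Eg: bottleneck 10, flow now 10.
Augment In→a→Eg: bottleneck 3, flow now 13.
Augment In→b→Eg: bottleneck 6, flow now 19.
No augmenting path remains; maximum flow = 19.
By max-flow min-cut, the minimum cut capacity equals the max flow.
In the residual graph, reachable from In: {In, a, b, c, d}.
Min-cut edges: In→Eg (10), a→Eg (3), b→Eg (6); capacity 10 + 3 + 6 = 19.

19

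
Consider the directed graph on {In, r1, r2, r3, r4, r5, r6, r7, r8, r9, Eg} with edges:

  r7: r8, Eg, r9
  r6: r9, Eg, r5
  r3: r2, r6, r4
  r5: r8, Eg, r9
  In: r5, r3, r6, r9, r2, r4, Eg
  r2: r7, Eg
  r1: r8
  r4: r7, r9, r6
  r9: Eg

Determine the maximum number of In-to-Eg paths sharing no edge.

6

Assign every edge capacity 1; by Menger, the answer equals the max flow.
Path In→Eg (+1); total 1.
Path In→r2→Eg (+1); total 2.
Path In→r5→Eg (+1); total 3.
Path In→r6→Eg (+1); total 4.
Path In→r9→Eg (+1); total 5.
Path In→r4→r7→Eg (+1); total 6.
No residual In→Eg path; max flow = 6.
Certifying cut of size 6: {In→Eg, r2→Eg, r5→Eg, r6→Eg, r7→Eg, r9→Eg}.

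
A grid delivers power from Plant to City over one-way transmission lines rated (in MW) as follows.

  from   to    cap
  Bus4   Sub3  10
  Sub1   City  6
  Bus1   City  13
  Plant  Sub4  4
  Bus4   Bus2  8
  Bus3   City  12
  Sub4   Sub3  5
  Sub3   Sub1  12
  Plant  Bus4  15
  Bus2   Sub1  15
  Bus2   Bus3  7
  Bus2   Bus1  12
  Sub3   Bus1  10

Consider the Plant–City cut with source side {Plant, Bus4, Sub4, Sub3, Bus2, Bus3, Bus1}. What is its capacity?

Edges leaving {Plant, Bus4, Sub4, Sub3, Bus2, Bus3, Bus1}: Sub3→Sub1 (12), Bus2→Sub1 (15), Bus3→City (12), Bus1→City (13).
Cut capacity = 12 + 15 + 12 + 13 = 52.

52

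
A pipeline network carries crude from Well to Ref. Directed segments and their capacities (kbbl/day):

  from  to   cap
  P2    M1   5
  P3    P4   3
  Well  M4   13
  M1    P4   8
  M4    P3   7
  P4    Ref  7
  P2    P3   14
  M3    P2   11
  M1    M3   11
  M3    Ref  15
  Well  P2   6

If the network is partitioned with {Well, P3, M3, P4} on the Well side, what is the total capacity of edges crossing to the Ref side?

52

Edges leaving {Well, P3, M3, P4}: Well→M4 (13), Well→P2 (6), M3→P2 (11), M3→Ref (15), P4→Ref (7).
Cut capacity = 13 + 6 + 11 + 15 + 7 = 52.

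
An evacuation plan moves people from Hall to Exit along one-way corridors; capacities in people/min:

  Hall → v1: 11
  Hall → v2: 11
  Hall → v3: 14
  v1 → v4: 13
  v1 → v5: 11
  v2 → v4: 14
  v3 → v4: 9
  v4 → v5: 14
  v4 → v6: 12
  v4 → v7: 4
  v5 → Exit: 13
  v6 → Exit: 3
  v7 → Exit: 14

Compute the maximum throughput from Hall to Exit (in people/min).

20

Augment Hall→v1→v5→Exit: bottleneck 11, flow now 11.
Augment Hall→v2→v4→v5→Exit: bottleneck 2, flow now 13.
Augment Hall→v2→v4→v6→Exit: bottleneck 3, flow now 16.
Augment Hall→v2→v4→v7→Exit: bottleneck 4, flow now 20.
No augmenting path remains; maximum flow = 20.
In the residual graph, reachable from Hall: {Hall, v1, v2, v3, v4, v5, v6}.
Min-cut edges: v4→v7 (4), v5→Exit (13), v6→Exit (3); capacity 4 + 13 + 3 = 20.
This cut is saturated, so no flow can exceed 20.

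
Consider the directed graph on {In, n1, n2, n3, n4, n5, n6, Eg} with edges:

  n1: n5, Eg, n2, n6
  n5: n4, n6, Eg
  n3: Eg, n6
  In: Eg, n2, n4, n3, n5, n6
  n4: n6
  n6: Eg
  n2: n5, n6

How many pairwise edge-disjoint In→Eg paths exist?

Assign every edge capacity 1; by Menger, the answer equals the max flow.
Path In→Eg (+1); total 1.
Path In→n3→Eg (+1); total 2.
Path In→n5→Eg (+1); total 3.
Path In→n6→Eg (+1); total 4.
No residual In→Eg path; max flow = 4.
Certifying cut of size 4: {In→Eg, In→n3, n5→Eg, n6→Eg}.

4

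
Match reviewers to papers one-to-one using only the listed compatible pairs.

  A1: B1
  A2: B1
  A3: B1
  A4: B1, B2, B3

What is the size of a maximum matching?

Unit-capacity flow: source→left, listed edges, right→sink; max matching = max flow.
Augmenting path A1→B1 (+1); matched 1.
Augmenting path A4→B2 (+1); matched 2.
No augmenting path remains; maximum matching = 2.
König certificate: {A4, B1} is a vertex cover of size 2 (every listed pair touches it), so no matching can be larger.

2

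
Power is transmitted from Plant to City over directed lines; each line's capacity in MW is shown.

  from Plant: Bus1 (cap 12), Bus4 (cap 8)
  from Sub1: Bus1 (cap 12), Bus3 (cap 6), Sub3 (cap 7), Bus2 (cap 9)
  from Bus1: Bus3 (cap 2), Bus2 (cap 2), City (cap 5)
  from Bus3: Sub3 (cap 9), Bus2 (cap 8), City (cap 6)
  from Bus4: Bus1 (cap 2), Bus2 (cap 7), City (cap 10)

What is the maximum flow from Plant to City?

15

Augment Plant→Bus1→City: bottleneck 5, flow now 5.
Augment Plant→Bus4→City: bottleneck 8, flow now 13.
Augment Plant→Bus1→Bus3→City: bottleneck 2, flow now 15.
No augmenting path remains; maximum flow = 15.
In the residual graph, reachable from Plant: {Plant, Bus1, Bus2}.
Min-cut edges: Plant→Bus4 (8), Bus1→Bus3 (2), Bus1→City (5); capacity 8 + 2 + 5 = 15.
This cut is saturated, so no flow can exceed 15.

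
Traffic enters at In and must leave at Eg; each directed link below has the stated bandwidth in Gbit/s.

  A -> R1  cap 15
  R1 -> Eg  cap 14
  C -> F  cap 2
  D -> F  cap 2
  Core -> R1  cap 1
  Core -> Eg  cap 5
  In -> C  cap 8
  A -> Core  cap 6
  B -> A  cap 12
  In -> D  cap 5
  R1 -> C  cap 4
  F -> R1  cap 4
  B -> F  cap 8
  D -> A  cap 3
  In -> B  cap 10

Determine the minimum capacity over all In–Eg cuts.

17

Augment In→C→F→R1→Eg: bottleneck 2, flow now 2.
Augment In→B→F→R1→Eg: bottleneck 2, flow now 4.
Augment In→B→A→R1→Eg: bottleneck 8, flow now 12.
Augment In→D→A→R1→Eg: bottleneck 2, flow now 14.
Augment In→D→A→Core→Eg: bottleneck 1, flow now 15.
Augment In→D→F→B→A→Core→Eg: bottleneck 2, flow now 17. (uses reverse residual edge)
No augmenting path remains; maximum flow = 17.
By max-flow min-cut, the minimum cut capacity equals the max flow.
In the residual graph, reachable from In: {In, C}.
Min-cut edges: In→B (10), In→D (5), C→F (2); capacity 10 + 5 + 2 = 17.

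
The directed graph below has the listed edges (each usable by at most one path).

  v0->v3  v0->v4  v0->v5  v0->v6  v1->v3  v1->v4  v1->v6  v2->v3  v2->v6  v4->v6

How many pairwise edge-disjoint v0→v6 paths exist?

Assign every edge capacity 1; by Menger, the answer equals the max flow.
Path v0→v6 (+1); total 1.
Path v0→v4→v6 (+1); total 2.
No residual v0→v6 path; max flow = 2.
Certifying cut of size 2: {v0→v4, v0→v6}.

2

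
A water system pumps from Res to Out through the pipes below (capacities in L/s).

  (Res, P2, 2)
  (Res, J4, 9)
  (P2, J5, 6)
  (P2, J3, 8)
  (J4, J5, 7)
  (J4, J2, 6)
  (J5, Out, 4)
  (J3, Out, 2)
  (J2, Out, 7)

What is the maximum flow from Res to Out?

11

Augment Res→P2→J5→Out: bottleneck 2, flow now 2.
Augment Res→J4→J5→Out: bottleneck 2, flow now 4.
Augment Res→J4→J2→Out: bottleneck 6, flow now 10.
Augment Res→J4→J5→P2→J3→Out: bottleneck 1, flow now 11. (uses reverse residual edge)
No augmenting path remains; maximum flow = 11.
In the residual graph, reachable from Res: {Res}.
Min-cut edges: Res→P2 (2), Res→J4 (9); capacity 2 + 9 = 11.
This cut is saturated, so no flow can exceed 11.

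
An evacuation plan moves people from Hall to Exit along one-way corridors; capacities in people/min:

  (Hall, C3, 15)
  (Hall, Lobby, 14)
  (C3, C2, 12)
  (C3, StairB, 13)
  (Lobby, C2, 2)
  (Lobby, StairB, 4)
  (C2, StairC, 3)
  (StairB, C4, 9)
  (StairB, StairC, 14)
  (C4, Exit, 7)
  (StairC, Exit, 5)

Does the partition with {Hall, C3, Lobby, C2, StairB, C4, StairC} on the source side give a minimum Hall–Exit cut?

Given cut capacity: 7 + 5 = 12.
Augment Hall→C3→C2→StairC→Exit: bottleneck 3, flow now 3.
Augment Hall→C3→StairB→C4→Exit: bottleneck 7, flow now 10.
Augment Hall→C3→StairB→StairC→Exit: bottleneck 2, flow now 12.
No augmenting path remains; maximum flow = 12.
Cut capacity 12 equals the max flow, so it is a minimum cut.

Yes — it is a minimum cut (capacity 12).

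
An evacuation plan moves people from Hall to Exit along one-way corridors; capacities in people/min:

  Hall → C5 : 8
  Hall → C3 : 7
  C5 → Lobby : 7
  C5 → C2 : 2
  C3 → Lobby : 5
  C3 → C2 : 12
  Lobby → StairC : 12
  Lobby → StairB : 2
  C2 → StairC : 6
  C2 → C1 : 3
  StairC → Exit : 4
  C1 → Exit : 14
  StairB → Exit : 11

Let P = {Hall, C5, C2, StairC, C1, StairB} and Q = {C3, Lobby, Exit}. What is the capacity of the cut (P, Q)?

43

Edges leaving {Hall, C5, C2, StairC, C1, StairB}: Hall→C3 (7), C5→Lobby (7), StairC→Exit (4), C1→Exit (14), StairB→Exit (11).
Cut capacity = 7 + 7 + 4 + 14 + 11 = 43.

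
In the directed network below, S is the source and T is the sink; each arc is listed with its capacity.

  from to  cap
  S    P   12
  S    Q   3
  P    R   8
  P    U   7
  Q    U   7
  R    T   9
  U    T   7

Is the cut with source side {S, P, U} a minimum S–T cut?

Given cut capacity: 3 + 8 + 7 = 18.
Augment S→P→R→T: bottleneck 8, flow now 8.
Augment S→P→U→T: bottleneck 4, flow now 12.
Augment S→Q→U→T: bottleneck 3, flow now 15.
No augmenting path remains; maximum flow = 15.
In the residual graph, reachable from S: {S}.
Min-cut edges: S→P (12), S→Q (3); capacity 12 + 3 = 15.
Cut capacity 18 exceeds the max flow 15, so it is not minimum.

No — its capacity is 18, but the minimum cut has capacity 15.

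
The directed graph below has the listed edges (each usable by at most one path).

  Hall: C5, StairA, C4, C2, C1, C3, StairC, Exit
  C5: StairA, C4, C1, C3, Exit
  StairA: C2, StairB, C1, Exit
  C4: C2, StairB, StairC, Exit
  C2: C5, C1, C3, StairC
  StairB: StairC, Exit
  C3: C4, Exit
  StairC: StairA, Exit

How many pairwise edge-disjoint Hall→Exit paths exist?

Assign every edge capacity 1; by Menger, the answer equals the max flow.
Path Hall→Exit (+1); total 1.
Path Hall→C5→Exit (+1); total 2.
Path Hall→StairA→Exit (+1); total 3.
Path Hall→C4→Exit (+1); total 4.
Path Hall→C3→Exit (+1); total 5.
Path Hall→StairC→Exit (+1); total 6.
Path Hall→C2→C5→StairA→StairB→Exit (+1); total 7.
No residual Hall→Exit path; max flow = 7.
Certifying cut of size 7: {Hall→C2, Hall→C3, Hall→C4, Hall→C5, Hall→Exit, Hall→StairA, Hall→StairC}.

7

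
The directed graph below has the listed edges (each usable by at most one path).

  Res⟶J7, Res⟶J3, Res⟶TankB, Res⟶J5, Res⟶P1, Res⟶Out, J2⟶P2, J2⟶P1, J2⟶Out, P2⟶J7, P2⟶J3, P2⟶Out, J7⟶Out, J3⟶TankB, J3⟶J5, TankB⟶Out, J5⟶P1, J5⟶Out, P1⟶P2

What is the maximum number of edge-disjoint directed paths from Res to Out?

5

Assign every edge capacity 1; by Menger, the answer equals the max flow.
Path Res→Out (+1); total 1.
Path Res→J7→Out (+1); total 2.
Path Res→TankB→Out (+1); total 3.
Path Res→J5→Out (+1); total 4.
Path Res→P1→P2→Out (+1); total 5.
No residual Res→Out path; max flow = 5.
Certifying cut of size 5: {J5→Out, P1→P2, Res→J7, Res→Out, TankB→Out}.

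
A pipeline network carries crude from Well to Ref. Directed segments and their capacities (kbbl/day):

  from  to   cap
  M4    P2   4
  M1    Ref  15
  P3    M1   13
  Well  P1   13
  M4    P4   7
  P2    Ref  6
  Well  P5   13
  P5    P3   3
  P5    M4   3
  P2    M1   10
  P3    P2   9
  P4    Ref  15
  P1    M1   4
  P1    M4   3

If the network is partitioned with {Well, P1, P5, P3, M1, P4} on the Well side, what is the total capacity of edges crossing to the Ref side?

Edges leaving {Well, P1, P5, P3, M1, P4}: P1→M4 (3), P5→M4 (3), P3→P2 (9), M1→Ref (15), P4→Ref (15).
Cut capacity = 3 + 3 + 9 + 15 + 15 = 45.

45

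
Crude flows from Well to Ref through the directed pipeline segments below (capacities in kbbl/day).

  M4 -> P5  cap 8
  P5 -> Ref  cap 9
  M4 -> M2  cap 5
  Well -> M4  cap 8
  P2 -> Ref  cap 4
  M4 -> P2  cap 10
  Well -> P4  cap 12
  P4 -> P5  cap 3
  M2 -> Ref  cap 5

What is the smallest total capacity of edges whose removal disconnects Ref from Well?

11

Augment Well→P4→P5→Ref: bottleneck 3, flow now 3.
Augment Well→M4→P2→Ref: bottleneck 4, flow now 7.
Augment Well→M4→M2→Ref: bottleneck 4, flow now 11.
No augmenting path remains; maximum flow = 11.
By max-flow min-cut, the minimum cut capacity equals the max flow.
In the residual graph, reachable from Well: {Well, P4}.
Min-cut edges: Well→M4 (8), P4→P5 (3); capacity 8 + 3 = 11.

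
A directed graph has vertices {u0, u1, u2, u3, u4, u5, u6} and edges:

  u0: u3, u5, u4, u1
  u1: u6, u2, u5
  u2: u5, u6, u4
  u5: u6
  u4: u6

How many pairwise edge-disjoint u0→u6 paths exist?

Assign every edge capacity 1; by Menger, the answer equals the max flow.
Path u0→u1→u6 (+1); total 1.
Path u0→u4→u6 (+1); total 2.
Path u0→u5→u6 (+1); total 3.
No residual u0→u6 path; max flow = 3.
Certifying cut of size 3: {u0→u1, u0→u4, u0→u5}.

3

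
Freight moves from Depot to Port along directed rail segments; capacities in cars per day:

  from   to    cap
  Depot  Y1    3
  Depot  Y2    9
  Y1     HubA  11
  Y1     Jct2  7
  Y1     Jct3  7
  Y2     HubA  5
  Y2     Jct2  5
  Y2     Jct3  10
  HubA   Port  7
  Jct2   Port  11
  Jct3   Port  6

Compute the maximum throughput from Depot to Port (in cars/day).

Augment Depot→Y1→HubA→Port: bottleneck 3, flow now 3.
Augment Depot→Y2→HubA→Port: bottleneck 4, flow now 7.
Augment Depot→Y2→Jct2→Port: bottleneck 5, flow now 12.
No augmenting path remains; maximum flow = 12.
In the residual graph, reachable from Depot: {Depot}.
Min-cut edges: Depot→Y1 (3), Depot→Y2 (9); capacity 3 + 9 = 12.
This cut is saturated, so no flow can exceed 12.

12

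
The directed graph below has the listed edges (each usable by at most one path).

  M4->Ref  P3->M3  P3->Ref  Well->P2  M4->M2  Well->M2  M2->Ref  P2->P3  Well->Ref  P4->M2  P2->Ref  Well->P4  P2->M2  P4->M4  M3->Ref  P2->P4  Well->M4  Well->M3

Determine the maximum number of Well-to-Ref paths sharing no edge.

Assign every edge capacity 1; by Menger, the answer equals the max flow.
Path Well→Ref (+1); total 1.
Path Well→P2→Ref (+1); total 2.
Path Well→M3→Ref (+1); total 3.
Path Well→M4→Ref (+1); total 4.
Path Well→M2→Ref (+1); total 5.
No residual Well→Ref path; max flow = 5.
Certifying cut of size 5: {M2→Ref, M4→Ref, Well→M3, Well→P2, Well→Ref}.

5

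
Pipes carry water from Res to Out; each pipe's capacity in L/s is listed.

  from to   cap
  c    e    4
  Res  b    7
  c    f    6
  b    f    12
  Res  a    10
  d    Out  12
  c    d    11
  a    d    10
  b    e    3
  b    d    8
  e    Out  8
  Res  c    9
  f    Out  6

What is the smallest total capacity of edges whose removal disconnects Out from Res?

25

Augment Res→a→d→Out: bottleneck 10, flow now 10.
Augment Res→b→d→Out: bottleneck 2, flow now 12.
Augment Res→b→e→Out: bottleneck 3, flow now 15.
Augment Res→b→f→Out: bottleneck 2, flow now 17.
Augment Res→c→e→Out: bottleneck 4, flow now 21.
Augment Res→c→f→Out: bottleneck 4, flow now 25.
No augmenting path remains; maximum flow = 25.
By max-flow min-cut, the minimum cut capacity equals the max flow.
In the residual graph, reachable from Res: {Res, a, b, c, d, f}.
Min-cut edges: b→e (3), c→e (4), d→Out (12), f→Out (6); capacity 3 + 4 + 12 + 6 = 25.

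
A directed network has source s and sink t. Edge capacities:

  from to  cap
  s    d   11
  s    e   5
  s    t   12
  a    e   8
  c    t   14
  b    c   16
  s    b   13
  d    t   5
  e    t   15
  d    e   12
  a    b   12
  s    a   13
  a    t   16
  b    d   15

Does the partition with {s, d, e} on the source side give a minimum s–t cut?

Given cut capacity: 13 + 13 + 12 + 5 + 15 = 58.
Augment s→t: bottleneck 12, flow now 12.
Augment s→a→t: bottleneck 13, flow now 25.
Augment s→d→t: bottleneck 5, flow now 30.
Augment s→e→t: bottleneck 5, flow now 35.
Augment s→b→c→t: bottleneck 13, flow now 48.
Augment s→d→e→t: bottleneck 6, flow now 54.
No augmenting path remains; maximum flow = 54.
In the residual graph, reachable from s: {s}.
Min-cut edges: s→a (13), s→b (13), s→d (11), s→e (5), s→t (12); capacity 13 + 13 + 11 + 5 + 12 = 54.
Cut capacity 58 exceeds the max flow 54, so it is not minimum.

No — its capacity is 58, but the minimum cut has capacity 54.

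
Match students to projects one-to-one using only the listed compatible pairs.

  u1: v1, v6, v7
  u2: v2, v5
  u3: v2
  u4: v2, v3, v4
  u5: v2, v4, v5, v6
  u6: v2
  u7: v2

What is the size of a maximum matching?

Unit-capacity flow: source→left, listed edges, right→sink; max matching = max flow.
Augmenting path u1→v1 (+1); matched 1.
Augmenting path u2→v2 (+1); matched 2.
Augmenting path u4→v3 (+1); matched 3.
Augmenting path u5→v4 (+1); matched 4.
Augmenting path u3→v2→u2→v5 (+1); matched 5.
No augmenting path remains; maximum matching = 5.
König certificate: {u1, u2, u4, u5, v2} is a vertex cover of size 5 (every listed pair touches it), so no matching can be larger.

5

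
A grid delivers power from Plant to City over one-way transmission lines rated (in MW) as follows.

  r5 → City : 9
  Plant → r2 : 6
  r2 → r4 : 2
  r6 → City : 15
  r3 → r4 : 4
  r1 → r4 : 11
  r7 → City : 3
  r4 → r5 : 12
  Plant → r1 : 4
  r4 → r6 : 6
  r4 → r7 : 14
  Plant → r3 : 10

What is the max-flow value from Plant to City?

Augment Plant→r1→r4→r5→City: bottleneck 4, flow now 4.
Augment Plant→r2→r4→r5→City: bottleneck 2, flow now 6.
Augment Plant→r3→r4→r5→City: bottleneck 3, flow now 9.
Augment Plant→r3→r4→r6→City: bottleneck 1, flow now 10.
No augmenting path remains; maximum flow = 10.
In the residual graph, reachable from Plant: {Plant, r2, r3}.
Min-cut edges: Plant→r1 (4), r2→r4 (2), r3→r4 (4); capacity 4 + 2 + 4 = 10.
This cut is saturated, so no flow can exceed 10.

10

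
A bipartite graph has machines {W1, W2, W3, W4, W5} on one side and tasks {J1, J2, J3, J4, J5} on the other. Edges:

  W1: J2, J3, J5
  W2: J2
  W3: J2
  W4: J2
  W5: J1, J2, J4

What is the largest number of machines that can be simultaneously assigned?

3

Unit-capacity flow: source→left, listed edges, right→sink; max matching = max flow.
Augmenting path W1→J2 (+1); matched 1.
Augmenting path W5→J1 (+1); matched 2.
Augmenting path W2→J2→W1→J3 (+1); matched 3.
No augmenting path remains; maximum matching = 3.
König certificate: {W1, W5, J2} is a vertex cover of size 3 (every listed pair touches it), so no matching can be larger.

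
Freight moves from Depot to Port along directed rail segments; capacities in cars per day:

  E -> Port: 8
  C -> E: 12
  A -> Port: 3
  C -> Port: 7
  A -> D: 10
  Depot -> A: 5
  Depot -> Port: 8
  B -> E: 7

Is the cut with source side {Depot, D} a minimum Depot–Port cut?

Given cut capacity: 5 + 8 = 13.
Augment Depot→Port: bottleneck 8, flow now 8.
Augment Depot→A→Port: bottleneck 3, flow now 11.
No augmenting path remains; maximum flow = 11.
In the residual graph, reachable from Depot: {Depot, A, D}.
Min-cut edges: Depot→Port (8), A→Port (3); capacity 8 + 3 = 11.
Cut capacity 13 exceeds the max flow 11, so it is not minimum.

No — its capacity is 13, but the minimum cut has capacity 11.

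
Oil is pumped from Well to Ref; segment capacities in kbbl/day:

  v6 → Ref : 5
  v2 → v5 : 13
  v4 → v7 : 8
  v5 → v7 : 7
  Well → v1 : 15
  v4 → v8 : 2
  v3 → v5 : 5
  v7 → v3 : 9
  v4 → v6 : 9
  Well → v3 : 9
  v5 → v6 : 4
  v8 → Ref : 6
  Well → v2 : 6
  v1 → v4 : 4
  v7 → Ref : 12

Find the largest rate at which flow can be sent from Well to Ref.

15

Augment Well→v1→v4→v6→Ref: bottleneck 4, flow now 4.
Augment Well→v2→v5→v6→Ref: bottleneck 1, flow now 5.
Augment Well→v2→v5→v7→Ref: bottleneck 5, flow now 10.
Augment Well→v3→v5→v7→Ref: bottleneck 2, flow now 12.
Augment Well→v3→v5→v6→v4→v7→Ref: bottleneck 3, flow now 15. (uses reverse residual edge)
No augmenting path remains; maximum flow = 15.
In the residual graph, reachable from Well: {Well, v1, v3}.
Min-cut edges: Well→v2 (6), v1→v4 (4), v3→v5 (5); capacity 6 + 4 + 5 = 15.
This cut is saturated, so no flow can exceed 15.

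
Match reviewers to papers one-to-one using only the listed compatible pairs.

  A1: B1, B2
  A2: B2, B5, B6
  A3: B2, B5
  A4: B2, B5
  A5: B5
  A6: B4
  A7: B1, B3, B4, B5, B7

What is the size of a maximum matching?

Unit-capacity flow: source→left, listed edges, right→sink; max matching = max flow.
Augmenting path A1→B1 (+1); matched 1.
Augmenting path A2→B2 (+1); matched 2.
Augmenting path A3→B5 (+1); matched 3.
Augmenting path A6→B4 (+1); matched 4.
Augmenting path A7→B3 (+1); matched 5.
Augmenting path A4→B2→A2→B6 (+1); matched 6.
No augmenting path remains; maximum matching = 6.
König certificate: {A1, A2, A6, A7, B2, B5} is a vertex cover of size 6 (every listed pair touches it), so no matching can be larger.

6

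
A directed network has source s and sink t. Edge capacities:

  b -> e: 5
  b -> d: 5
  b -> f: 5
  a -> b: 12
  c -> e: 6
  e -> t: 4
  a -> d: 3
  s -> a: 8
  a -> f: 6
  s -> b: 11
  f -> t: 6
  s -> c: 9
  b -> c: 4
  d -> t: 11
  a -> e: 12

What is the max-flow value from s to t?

Augment s→a→d→t: bottleneck 3, flow now 3.
Augment s→a→e→t: bottleneck 4, flow now 7.
Augment s→a→f→t: bottleneck 1, flow now 8.
Augment s→b→d→t: bottleneck 5, flow now 13.
Augment s→b→f→t: bottleneck 5, flow now 18.
No augmenting path remains; maximum flow = 18.
In the residual graph, reachable from s: {s, a, b, c, e, f}.
Min-cut edges: a→d (3), b→d (5), e→t (4), f→t (6); capacity 3 + 5 + 4 + 6 = 18.
This cut is saturated, so no flow can exceed 18.

18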